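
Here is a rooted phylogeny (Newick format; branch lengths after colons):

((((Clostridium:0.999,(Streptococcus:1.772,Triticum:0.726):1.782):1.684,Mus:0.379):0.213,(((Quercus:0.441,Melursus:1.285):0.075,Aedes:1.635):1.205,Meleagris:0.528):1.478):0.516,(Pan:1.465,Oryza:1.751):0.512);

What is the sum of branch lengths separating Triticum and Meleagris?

6.411

The path runs Triticum → … → MRCA → … → Meleagris; the MRCA is the node subtending (((Clostridium,(Streptococcus,Triticum)),Mus),(((Quercus,Melursus),Aedes),Meleagris)).
Branch lengths along that path: 0.726 + 1.782 + 1.684 + 0.213 + 1.478 + 0.528 = 6.411.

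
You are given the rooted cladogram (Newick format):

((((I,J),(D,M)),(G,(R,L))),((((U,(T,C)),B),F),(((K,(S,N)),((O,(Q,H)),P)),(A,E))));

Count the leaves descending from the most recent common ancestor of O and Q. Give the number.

The MRCA of O and Q is the node subtending (O,(Q,H)).
That clade contains 3 terminal taxa: H, O, Q.

3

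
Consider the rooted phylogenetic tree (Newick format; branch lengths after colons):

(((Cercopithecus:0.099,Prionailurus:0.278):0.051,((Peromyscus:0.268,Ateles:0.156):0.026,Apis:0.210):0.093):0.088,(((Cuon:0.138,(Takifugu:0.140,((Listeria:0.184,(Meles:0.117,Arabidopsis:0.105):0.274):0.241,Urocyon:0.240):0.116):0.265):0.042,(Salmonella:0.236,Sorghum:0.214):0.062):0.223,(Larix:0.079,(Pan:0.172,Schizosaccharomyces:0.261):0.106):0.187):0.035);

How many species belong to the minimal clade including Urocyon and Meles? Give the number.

4

The MRCA of Urocyon and Meles is the node subtending ((Listeria,(Meles,Arabidopsis)),Urocyon).
That clade contains 4 terminal taxa: Arabidopsis, Listeria, Meles, Urocyon.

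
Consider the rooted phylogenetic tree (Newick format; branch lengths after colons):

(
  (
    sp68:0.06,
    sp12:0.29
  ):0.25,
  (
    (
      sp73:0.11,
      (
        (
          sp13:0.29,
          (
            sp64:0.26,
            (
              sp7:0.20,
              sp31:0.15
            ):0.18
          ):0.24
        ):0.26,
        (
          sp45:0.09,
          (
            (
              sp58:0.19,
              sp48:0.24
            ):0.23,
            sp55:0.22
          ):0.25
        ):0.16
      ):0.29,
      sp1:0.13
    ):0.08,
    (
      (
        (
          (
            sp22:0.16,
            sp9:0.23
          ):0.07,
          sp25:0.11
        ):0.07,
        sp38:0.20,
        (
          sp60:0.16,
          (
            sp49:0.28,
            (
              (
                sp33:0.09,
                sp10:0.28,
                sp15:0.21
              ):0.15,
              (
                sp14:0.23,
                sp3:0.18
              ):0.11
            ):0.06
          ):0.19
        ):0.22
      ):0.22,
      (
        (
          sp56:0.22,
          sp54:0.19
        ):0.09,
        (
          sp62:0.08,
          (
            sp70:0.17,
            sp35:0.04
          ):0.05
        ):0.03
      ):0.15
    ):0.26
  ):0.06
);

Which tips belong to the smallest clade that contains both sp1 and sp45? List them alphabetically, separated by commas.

Tracing sp1: it sits inside (sp73,((sp13,(sp64,(sp7,sp31))),(sp45,((sp58,sp48),sp55))),sp1).
Tracing sp45: it sits inside (sp45,((sp58,sp48),sp55)).
The smallest clade enclosing both is (sp73,((sp13,(sp64,(sp7,sp31))),(sp45,((sp58,sp48),sp55))),sp1); the answer is its 10 terminal taxa in alphabetical order.

sp1, sp13, sp31, sp45, sp48, sp55, sp58, sp64, sp7, sp73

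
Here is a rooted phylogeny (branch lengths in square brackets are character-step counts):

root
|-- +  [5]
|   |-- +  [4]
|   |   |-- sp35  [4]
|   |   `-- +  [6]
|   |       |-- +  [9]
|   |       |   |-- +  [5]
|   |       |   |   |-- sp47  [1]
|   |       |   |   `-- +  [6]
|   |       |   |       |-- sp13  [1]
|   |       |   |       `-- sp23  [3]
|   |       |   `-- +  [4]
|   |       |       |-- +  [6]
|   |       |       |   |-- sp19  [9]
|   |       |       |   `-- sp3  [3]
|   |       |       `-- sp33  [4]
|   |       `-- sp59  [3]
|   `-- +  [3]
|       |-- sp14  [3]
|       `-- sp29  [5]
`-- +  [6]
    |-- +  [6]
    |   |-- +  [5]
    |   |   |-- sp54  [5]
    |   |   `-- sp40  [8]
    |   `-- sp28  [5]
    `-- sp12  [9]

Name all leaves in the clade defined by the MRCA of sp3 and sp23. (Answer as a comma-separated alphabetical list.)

Tracing sp3: it sits inside (sp19,sp3).
Tracing sp23: it sits inside (sp13,sp23).
The smallest clade enclosing both is ((sp47,(sp13,sp23)),((sp19,sp3),sp33)); the answer is its 6 terminal taxa in alphabetical order.

sp13, sp19, sp23, sp3, sp33, sp47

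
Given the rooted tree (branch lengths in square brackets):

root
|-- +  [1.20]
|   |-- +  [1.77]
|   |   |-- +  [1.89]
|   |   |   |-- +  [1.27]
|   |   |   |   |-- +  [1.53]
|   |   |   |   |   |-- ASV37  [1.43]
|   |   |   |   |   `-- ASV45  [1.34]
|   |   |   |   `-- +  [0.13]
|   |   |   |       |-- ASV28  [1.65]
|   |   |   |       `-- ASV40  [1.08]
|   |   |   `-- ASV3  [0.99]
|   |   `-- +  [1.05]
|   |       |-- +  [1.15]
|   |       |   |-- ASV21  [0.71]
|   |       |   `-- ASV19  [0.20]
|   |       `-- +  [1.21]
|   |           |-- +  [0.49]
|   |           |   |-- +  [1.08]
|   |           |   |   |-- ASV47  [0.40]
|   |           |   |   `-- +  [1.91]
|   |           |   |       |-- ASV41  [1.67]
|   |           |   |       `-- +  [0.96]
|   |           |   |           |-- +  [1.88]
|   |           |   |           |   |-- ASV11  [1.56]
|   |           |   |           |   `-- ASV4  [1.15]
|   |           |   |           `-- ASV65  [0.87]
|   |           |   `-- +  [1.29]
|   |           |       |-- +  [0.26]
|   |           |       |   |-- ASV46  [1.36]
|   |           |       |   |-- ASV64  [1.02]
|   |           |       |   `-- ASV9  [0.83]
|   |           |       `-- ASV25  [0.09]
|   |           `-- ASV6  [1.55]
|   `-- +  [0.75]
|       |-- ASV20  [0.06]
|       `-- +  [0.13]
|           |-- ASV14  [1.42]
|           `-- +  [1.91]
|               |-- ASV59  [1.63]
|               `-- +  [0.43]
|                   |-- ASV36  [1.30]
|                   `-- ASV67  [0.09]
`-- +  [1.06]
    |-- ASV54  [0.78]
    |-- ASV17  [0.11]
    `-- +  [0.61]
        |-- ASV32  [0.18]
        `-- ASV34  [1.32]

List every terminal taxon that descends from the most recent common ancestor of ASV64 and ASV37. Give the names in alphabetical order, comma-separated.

Tracing ASV64: it sits inside (ASV46,ASV64,ASV9).
Tracing ASV37: it sits inside (ASV37,ASV45).
The smallest clade enclosing both is ((((ASV37,ASV45),(ASV28,ASV40)),ASV3),((ASV21,ASV19),(((ASV47,(ASV41,((ASV11,ASV4),ASV65))),((ASV46,ASV64,ASV9),ASV25)),ASV6))); the answer is its 17 terminal taxa in alphabetical order.

ASV11, ASV19, ASV21, ASV25, ASV28, ASV3, ASV37, ASV4, ASV40, ASV41, ASV45, ASV46, ASV47, ASV6, ASV64, ASV65, ASV9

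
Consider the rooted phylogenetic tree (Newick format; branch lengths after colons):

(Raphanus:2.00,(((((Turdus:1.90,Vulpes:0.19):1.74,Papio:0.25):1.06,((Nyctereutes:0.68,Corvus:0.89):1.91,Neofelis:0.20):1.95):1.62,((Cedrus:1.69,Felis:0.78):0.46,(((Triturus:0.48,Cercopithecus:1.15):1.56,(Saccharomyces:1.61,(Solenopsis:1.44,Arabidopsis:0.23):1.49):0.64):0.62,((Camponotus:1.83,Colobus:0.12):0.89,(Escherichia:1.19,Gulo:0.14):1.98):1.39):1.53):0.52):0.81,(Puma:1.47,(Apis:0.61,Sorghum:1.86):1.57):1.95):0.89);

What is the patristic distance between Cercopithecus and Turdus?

11.70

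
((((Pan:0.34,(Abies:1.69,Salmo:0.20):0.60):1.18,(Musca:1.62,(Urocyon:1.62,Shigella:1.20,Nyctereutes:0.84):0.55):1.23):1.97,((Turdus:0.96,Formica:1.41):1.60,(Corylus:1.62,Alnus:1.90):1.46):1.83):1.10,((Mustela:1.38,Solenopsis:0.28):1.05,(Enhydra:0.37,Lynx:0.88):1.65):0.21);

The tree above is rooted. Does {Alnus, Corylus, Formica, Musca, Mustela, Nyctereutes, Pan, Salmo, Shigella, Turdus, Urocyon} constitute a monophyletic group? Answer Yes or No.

The MRCA of the listed taxa is the root, so the smallest clade containing them is the whole tree.
That clade also contains Abies, Enhydra, Lynx, Solenopsis, which are not in the proposed group, so the group is not monophyletic.

No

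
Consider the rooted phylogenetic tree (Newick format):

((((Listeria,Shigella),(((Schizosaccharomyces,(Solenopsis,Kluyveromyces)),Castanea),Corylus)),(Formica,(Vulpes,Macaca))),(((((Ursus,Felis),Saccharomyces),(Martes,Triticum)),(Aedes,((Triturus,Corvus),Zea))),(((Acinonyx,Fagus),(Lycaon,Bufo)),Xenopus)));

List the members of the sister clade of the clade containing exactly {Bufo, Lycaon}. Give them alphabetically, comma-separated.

Acinonyx, Fagus

The clade containing exactly {Bufo, Lycaon} attaches to the tree at the node subtending ((Acinonyx,Fagus),(Lycaon,Bufo)).
The other lineage descending from that same node — the sister group — is (Acinonyx,Fagus); its 2 tips in alphabetical order are the answer.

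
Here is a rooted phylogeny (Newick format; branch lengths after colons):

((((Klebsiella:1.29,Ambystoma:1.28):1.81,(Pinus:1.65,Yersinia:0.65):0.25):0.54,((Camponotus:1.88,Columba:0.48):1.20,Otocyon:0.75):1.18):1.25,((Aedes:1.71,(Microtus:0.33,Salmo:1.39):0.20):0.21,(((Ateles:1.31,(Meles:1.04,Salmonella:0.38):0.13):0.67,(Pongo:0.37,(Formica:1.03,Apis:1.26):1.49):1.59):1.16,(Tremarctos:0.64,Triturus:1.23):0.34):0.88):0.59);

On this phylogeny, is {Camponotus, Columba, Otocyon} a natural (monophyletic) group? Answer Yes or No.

Yes

The most recent common ancestor of these taxa subtends ((Camponotus,Columba),Otocyon).
That clade has exactly 3 tips — every listed taxon and nothing else — so the group is monophyletic.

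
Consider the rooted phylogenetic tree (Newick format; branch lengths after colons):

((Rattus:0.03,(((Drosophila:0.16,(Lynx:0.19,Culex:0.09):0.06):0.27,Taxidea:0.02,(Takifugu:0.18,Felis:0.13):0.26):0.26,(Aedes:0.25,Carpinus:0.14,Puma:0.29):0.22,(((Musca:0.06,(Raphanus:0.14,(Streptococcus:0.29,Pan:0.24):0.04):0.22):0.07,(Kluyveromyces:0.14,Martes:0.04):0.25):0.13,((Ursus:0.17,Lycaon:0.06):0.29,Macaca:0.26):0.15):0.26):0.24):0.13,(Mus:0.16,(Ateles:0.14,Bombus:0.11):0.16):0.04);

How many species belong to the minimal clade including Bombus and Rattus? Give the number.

22

The MRCA of Bombus and Rattus is the root, so the clade is the entire tree.
That clade contains 22 terminal taxa: Aedes, Ateles, Bombus, Carpinus, Culex, Drosophila, Felis, Kluyveromyces, Lycaon, Lynx, Macaca, Martes, Mus, Musca, Pan, Puma, Raphanus, Rattus, Streptococcus, Takifugu, Taxidea, Ursus.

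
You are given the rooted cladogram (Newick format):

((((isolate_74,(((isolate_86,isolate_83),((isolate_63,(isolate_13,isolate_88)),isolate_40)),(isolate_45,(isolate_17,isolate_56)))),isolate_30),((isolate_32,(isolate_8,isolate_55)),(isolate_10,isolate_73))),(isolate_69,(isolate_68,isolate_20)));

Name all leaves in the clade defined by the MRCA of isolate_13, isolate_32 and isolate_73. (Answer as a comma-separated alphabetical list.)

Tracing isolate_13: it sits inside (isolate_13,isolate_88).
Tracing isolate_32: it sits inside (isolate_32,(isolate_8,isolate_55)).
Tracing isolate_73: it sits inside (isolate_10,isolate_73).
The smallest clade enclosing all 3 is (((isolate_74,(((isolate_86,isolate_83),((isolate_63,(isolate_13,isolate_88)),isolate_40)),(isolate_45,(isolate_17,isolate_56)))),isolate_30),((isolate_32,(isolate_8,isolate_55)),(isolate_10,isolate_73))); the answer is its 16 terminal taxa in alphabetical order.

isolate_10, isolate_13, isolate_17, isolate_30, isolate_32, isolate_40, isolate_45, isolate_55, isolate_56, isolate_63, isolate_73, isolate_74, isolate_8, isolate_83, isolate_86, isolate_88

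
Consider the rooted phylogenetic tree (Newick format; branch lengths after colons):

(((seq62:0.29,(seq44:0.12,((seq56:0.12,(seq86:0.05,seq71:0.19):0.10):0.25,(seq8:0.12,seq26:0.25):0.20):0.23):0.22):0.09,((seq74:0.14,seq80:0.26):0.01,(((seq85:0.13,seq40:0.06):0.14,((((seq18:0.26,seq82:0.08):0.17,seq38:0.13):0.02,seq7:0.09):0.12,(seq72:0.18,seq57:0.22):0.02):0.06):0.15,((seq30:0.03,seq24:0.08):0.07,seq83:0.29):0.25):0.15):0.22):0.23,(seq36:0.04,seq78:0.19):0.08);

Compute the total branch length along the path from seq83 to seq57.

The path runs seq83 → … → MRCA → … → seq57; the MRCA is the node subtending (((seq85,seq40),((((seq18,seq82),seq38),seq7),(seq72,seq57))),((seq30,seq24),seq83)).
Branch lengths along that path: 0.29 + 0.25 + 0.15 + 0.06 + 0.02 + 0.22 = 0.99.

0.99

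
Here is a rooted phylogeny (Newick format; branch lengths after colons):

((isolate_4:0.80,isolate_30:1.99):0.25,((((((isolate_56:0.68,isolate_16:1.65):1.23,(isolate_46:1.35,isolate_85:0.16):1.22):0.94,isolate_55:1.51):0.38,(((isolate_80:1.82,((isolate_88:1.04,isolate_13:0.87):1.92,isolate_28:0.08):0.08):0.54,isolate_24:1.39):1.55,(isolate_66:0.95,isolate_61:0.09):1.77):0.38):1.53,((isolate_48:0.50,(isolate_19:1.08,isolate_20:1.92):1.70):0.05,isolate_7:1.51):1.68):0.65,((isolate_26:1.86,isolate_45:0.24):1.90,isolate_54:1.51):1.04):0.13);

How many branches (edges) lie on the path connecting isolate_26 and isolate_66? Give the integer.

The MRCA of isolate_26 and isolate_66 is the node subtending ((((((isolate_56,isolate_16),(isolate_46,isolate_85)),isolate_55),(((isolate_80,((isolate_88,isolate_13),isolate_28)),isolate_24),(isolate_66,isolate_61))),((isolate_48,(isolate_19,isolate_20)),isolate_7)),((isolate_26,isolate_45),isolate_54)).
From isolate_26 up to that node: 3 branches. From isolate_66 up to the same node: 5 branches. Total: 3 + 5 = 8.

8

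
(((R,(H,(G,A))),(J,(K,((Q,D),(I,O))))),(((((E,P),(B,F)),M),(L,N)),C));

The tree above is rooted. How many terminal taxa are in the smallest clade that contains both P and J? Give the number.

18

The MRCA of P and J is the root, so the clade is the entire tree.
That clade contains 18 terminal taxa: A, B, C, D, E, F, G, H, I, J, K, L, M, N, O, P, Q, R.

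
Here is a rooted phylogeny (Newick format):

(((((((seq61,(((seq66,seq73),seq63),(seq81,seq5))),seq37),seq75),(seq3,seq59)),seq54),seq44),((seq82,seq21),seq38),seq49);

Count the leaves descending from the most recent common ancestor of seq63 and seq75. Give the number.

8

The MRCA of seq63 and seq75 is the node subtending (((seq61,(((seq66,seq73),seq63),(seq81,seq5))),seq37),seq75).
That clade contains 8 terminal taxa: seq37, seq5, seq61, seq63, seq66, seq73, seq75, seq81.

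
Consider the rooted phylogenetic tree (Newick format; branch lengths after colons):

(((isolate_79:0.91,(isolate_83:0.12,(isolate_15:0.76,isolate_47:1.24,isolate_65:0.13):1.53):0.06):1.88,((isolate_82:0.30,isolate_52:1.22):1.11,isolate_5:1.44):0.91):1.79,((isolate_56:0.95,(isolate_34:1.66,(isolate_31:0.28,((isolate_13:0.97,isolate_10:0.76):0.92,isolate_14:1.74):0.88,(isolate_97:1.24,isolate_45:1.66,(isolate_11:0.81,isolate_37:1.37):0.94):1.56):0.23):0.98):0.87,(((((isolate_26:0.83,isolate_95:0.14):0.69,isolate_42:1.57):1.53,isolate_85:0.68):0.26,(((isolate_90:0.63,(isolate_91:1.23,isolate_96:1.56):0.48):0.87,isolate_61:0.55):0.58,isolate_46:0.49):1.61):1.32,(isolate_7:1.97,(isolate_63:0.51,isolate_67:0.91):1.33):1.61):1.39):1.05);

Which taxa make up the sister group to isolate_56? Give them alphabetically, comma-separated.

isolate_10, isolate_11, isolate_13, isolate_14, isolate_31, isolate_34, isolate_37, isolate_45, isolate_97

isolate_56 attaches to the tree at the node subtending (isolate_56,(isolate_34,(isolate_31,((isolate_13,isolate_10),isolate_14),(isolate_97,isolate_45,(isolate_11,isolate_37))))).
The other lineage descending from that same node — the sister group — is (isolate_34,(isolate_31,((isolate_13,isolate_10),isolate_14),(isolate_97,isolate_45,(isolate_11,isolate_37)))); its 9 tips in alphabetical order are the answer.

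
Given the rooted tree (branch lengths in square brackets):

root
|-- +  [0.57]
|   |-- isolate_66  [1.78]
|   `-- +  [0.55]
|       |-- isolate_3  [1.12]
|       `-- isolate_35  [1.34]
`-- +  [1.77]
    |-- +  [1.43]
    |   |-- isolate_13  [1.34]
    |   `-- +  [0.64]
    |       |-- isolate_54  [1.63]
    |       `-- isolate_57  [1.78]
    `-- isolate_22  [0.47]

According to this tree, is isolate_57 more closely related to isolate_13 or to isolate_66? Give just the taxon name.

isolate_13

The MRCA of isolate_57 and isolate_13 subtends (isolate_13,(isolate_54,isolate_57)) (3 taxa).
The MRCA of isolate_57 and isolate_66 is the root, subtending the entire tree (7 taxa).
The first is nested inside the second, so isolate_57 shares a more recent common ancestor with isolate_13.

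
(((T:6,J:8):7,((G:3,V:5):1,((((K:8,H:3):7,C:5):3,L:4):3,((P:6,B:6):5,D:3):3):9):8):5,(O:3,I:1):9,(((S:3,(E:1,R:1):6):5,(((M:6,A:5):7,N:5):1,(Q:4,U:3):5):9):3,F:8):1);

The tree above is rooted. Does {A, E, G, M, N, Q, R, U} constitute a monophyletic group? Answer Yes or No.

No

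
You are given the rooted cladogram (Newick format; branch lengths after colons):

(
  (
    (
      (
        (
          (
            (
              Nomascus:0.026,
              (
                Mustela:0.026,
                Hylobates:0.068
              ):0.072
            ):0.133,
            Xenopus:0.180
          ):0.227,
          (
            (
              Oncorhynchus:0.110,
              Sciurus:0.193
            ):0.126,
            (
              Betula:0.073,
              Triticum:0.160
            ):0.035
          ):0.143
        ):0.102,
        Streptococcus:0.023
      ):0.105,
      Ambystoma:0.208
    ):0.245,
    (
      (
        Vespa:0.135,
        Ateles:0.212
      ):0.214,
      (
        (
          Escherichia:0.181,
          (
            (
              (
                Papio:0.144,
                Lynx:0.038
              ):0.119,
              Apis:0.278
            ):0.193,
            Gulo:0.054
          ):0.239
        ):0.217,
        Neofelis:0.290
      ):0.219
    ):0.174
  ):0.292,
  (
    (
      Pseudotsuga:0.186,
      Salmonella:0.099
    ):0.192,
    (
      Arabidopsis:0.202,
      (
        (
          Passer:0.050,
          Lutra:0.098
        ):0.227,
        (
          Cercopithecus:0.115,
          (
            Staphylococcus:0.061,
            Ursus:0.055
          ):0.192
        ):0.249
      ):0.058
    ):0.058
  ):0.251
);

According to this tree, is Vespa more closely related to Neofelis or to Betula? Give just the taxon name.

The MRCA of Vespa and Neofelis subtends ((Vespa,Ateles),((Escherichia,(((Papio,Lynx),Apis),Gulo)),Neofelis)) (8 taxa).
The MRCA of Vespa and Betula subtends ((((((Nomascus,(Mustela,Hylobates)),Xenopus),((Oncorhynchus,Sciurus),(Betula,Triticum))),Streptococcus),Ambystoma),((Vespa,Ateles),((Escherichia,(((Papio,Lynx),Apis),Gulo)),Neofelis))) (18 taxa).
The first is nested inside the second, so Vespa shares a more recent common ancestor with Neofelis.

Neofelis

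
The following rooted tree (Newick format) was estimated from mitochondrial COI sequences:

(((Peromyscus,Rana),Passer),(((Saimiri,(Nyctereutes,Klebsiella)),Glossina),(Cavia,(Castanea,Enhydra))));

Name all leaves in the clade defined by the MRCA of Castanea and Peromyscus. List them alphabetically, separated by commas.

Castanea, Cavia, Enhydra, Glossina, Klebsiella, Nyctereutes, Passer, Peromyscus, Rana, Saimiri

Tracing Castanea: it sits inside (Castanea,Enhydra).
Tracing Peromyscus: it sits inside (Peromyscus,Rana).
The smallest clade enclosing both is the whole tree (their MRCA is the root), so the answer is all 10 tips in alphabetical order.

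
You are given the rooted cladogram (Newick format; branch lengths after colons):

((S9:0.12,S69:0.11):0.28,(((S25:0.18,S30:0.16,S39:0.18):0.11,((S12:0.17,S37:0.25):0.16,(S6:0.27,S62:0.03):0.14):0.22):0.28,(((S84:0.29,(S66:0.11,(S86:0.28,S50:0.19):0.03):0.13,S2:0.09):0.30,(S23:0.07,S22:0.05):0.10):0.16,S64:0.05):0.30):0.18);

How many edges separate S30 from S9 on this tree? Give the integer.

6

The MRCA of S30 and S9 is the root of the tree.
From S30 up to that node: 4 branches. From S9 up to the same node: 2 branches. Total: 4 + 2 = 6.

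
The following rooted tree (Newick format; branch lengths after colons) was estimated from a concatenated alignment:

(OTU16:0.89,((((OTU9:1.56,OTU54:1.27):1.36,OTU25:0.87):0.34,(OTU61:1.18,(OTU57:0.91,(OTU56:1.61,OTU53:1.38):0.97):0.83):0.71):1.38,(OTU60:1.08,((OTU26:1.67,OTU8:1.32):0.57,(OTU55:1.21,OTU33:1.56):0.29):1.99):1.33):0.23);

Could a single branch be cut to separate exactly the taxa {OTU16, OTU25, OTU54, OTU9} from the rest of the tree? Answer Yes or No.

No

The MRCA of the listed taxa is the root, so the smallest clade containing them is the whole tree.
That clade also contains OTU26, OTU33, OTU53, OTU55, OTU56, OTU57, OTU60, OTU61, OTU8, which are not in the proposed group, so the group is not monophyletic.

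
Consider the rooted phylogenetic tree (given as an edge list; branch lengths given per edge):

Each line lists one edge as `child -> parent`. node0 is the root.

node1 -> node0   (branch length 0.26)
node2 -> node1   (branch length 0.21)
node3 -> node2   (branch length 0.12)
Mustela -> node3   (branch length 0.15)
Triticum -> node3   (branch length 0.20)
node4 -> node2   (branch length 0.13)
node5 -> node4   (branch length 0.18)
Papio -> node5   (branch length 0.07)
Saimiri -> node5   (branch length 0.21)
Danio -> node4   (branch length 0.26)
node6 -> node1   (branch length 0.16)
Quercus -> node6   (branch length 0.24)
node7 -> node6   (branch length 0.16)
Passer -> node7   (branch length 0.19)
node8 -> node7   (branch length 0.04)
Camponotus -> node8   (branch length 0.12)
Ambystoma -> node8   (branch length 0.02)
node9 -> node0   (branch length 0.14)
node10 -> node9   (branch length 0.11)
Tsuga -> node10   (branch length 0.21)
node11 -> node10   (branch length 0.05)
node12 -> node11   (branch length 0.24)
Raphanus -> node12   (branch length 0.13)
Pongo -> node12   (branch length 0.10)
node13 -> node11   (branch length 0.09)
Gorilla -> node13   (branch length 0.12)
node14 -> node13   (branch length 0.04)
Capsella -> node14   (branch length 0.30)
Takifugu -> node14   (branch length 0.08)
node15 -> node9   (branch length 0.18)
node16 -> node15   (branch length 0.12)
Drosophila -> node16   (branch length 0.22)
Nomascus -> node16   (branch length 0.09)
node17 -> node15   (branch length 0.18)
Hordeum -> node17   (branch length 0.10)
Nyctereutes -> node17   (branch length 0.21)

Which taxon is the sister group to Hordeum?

Nyctereutes

Hordeum attaches to the tree at the node subtending (Hordeum,Nyctereutes).
The other lineage descending from that same node — the sister group — is the single tip Nyctereutes.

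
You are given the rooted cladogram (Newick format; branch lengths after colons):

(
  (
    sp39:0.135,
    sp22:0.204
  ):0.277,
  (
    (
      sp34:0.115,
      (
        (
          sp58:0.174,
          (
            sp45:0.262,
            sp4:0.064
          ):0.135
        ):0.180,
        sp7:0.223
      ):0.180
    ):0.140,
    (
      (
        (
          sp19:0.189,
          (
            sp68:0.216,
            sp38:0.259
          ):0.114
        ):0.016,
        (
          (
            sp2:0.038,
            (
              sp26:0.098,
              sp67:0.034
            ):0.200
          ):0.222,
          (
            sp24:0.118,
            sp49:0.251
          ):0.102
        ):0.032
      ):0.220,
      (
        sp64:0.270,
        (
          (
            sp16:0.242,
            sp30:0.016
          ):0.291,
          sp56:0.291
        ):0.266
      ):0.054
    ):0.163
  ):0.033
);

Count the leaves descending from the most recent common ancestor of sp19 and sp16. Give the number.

12

The MRCA of sp19 and sp16 is the node subtending (((sp19,(sp68,sp38)),((sp2,(sp26,sp67)),(sp24,sp49))),(sp64,((sp16,sp30),sp56))).
That clade contains 12 terminal taxa: sp16, sp19, sp2, sp24, sp26, sp30, sp38, sp49, sp56, sp64, sp67, sp68.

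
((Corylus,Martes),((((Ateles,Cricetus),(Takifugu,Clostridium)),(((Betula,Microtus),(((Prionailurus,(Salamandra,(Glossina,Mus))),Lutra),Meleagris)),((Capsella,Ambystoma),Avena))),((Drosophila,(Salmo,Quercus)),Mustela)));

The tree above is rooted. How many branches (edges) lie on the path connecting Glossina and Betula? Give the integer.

8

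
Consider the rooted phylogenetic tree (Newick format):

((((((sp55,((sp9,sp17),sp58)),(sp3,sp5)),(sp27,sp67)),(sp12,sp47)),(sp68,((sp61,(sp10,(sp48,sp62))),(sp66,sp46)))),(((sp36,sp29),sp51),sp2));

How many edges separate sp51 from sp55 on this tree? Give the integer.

9

The MRCA of sp51 and sp55 is the root of the tree.
From sp51 up to that node: 3 branches. From sp55 up to the same node: 6 branches. Total: 3 + 6 = 9.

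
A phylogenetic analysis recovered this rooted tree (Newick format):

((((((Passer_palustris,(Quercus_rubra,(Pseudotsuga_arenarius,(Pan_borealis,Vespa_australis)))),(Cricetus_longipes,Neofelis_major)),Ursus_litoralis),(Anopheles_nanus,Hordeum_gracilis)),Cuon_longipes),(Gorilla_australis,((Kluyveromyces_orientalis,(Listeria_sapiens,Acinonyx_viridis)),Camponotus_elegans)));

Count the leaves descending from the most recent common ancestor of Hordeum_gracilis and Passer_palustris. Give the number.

10

The MRCA of Hordeum_gracilis and Passer_palustris is the node subtending ((((Passer_palustris,(Quercus_rubra,(Pseudotsuga_arenarius,(Pan_borealis,Vespa_australis)))),(Cricetus_longipes,Neofelis_major)),Ursus_litoralis),(Anopheles_nanus,Hordeum_gracilis)).
That clade contains 10 terminal taxa: Anopheles_nanus, Cricetus_longipes, Hordeum_gracilis, Neofelis_major, Pan_borealis, Passer_palustris, Pseudotsuga_arenarius, Quercus_rubra, Ursus_litoralis, Vespa_australis.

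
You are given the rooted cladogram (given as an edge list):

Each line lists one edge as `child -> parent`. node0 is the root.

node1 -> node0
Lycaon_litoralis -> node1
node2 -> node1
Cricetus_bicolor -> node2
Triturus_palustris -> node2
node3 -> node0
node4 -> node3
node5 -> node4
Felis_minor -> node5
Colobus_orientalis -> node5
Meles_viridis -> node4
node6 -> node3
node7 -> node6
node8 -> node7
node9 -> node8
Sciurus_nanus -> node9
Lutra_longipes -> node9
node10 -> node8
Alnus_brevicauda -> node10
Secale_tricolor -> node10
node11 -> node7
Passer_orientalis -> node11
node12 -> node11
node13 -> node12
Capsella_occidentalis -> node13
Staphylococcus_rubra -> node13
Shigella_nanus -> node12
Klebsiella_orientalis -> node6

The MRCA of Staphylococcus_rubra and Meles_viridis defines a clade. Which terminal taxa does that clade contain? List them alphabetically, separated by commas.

Tracing Staphylococcus_rubra: it sits inside (Capsella_occidentalis,Staphylococcus_rubra).
Tracing Meles_viridis: it sits inside ((Felis_minor,Colobus_orientalis),Meles_viridis).
The smallest clade enclosing both is (((Felis_minor,Colobus_orientalis),Meles_viridis),((((Sciurus_nanus,Lutra_longipes),(Alnus_brevicauda,Secale_tricolor)),(Passer_orientalis,((Capsella_occidentalis,Staphylococcus_rubra),Shigella_nanus))),Klebsiella_orientalis)); the answer is its 12 terminal taxa in alphabetical order.

Alnus_brevicauda, Capsella_occidentalis, Colobus_orientalis, Felis_minor, Klebsiella_orientalis, Lutra_longipes, Meles_viridis, Passer_orientalis, Sciurus_nanus, Secale_tricolor, Shigella_nanus, Staphylococcus_rubra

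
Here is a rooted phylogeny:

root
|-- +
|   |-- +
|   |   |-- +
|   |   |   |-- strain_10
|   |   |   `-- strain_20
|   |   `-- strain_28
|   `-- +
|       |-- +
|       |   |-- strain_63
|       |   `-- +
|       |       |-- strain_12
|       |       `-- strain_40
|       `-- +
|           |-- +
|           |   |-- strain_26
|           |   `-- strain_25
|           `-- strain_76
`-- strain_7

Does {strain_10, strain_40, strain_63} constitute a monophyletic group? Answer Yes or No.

The MRCA of the listed taxa subtends (((strain_10,strain_20),strain_28),((strain_63,(strain_12,strain_40)),((strain_26,strain_25),strain_76))).
That clade also contains strain_12, strain_20, strain_25, strain_26, strain_28, strain_76, which are not in the proposed group, so the group is not monophyletic.

No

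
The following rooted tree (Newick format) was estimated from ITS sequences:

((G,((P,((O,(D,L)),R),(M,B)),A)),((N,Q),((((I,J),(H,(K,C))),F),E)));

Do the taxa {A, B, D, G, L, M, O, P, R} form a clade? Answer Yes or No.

The most recent common ancestor of these taxa subtends (G,((P,((O,(D,L)),R),(M,B)),A)).
That clade has exactly 9 tips — every listed taxon and nothing else — so the group is monophyletic.

Yes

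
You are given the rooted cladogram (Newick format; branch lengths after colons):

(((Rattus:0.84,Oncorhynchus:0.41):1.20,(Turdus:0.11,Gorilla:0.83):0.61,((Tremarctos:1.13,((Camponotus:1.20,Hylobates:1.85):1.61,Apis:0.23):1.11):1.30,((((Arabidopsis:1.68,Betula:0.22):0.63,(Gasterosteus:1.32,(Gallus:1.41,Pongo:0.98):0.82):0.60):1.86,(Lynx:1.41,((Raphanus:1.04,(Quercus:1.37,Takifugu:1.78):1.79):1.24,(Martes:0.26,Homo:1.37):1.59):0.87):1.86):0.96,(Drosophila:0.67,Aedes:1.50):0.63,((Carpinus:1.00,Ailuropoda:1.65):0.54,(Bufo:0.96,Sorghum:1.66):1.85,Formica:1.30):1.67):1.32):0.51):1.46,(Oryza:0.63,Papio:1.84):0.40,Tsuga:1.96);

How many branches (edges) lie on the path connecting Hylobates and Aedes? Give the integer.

The MRCA of Hylobates and Aedes is the node subtending ((Tremarctos,((Camponotus,Hylobates),Apis)),((((Arabidopsis,Betula),(Gasterosteus,(Gallus,Pongo))),(Lynx,((Raphanus,(Quercus,Takifugu)),(Martes,Homo)))),(Drosophila,Aedes),((Carpinus,Ailuropoda),(Bufo,Sorghum),Formica))).
From Hylobates up to that node: 4 branches. From Aedes up to the same node: 3 branches. Total: 4 + 3 = 7.

7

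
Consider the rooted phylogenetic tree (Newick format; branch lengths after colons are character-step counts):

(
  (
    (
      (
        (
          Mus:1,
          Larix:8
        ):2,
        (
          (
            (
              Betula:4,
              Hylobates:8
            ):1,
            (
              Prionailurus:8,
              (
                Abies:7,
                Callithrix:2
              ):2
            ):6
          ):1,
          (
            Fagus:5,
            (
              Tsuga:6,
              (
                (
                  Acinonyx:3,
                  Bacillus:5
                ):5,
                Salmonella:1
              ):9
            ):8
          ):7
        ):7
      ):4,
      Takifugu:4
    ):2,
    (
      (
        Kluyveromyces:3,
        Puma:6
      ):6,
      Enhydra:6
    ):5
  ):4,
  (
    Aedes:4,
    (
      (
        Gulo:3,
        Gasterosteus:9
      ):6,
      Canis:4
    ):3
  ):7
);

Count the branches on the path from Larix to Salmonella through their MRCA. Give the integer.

The MRCA of Larix and Salmonella is the node subtending ((Mus,Larix),(((Betula,Hylobates),(Prionailurus,(Abies,Callithrix))),(Fagus,(Tsuga,((Acinonyx,Bacillus),Salmonella))))).
From Larix up to that node: 2 branches. From Salmonella up to the same node: 5 branches. Total: 2 + 5 = 7.

7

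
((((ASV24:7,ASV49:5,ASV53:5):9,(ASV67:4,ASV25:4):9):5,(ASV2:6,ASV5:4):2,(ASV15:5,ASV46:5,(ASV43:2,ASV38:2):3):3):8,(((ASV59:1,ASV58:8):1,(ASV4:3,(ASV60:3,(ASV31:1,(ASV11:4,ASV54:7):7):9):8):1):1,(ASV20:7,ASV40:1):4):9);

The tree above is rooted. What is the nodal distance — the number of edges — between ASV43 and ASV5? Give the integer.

The MRCA of ASV43 and ASV5 is the node subtending (((ASV24,ASV49,ASV53),(ASV67,ASV25)),(ASV2,ASV5),(ASV15,ASV46,(ASV43,ASV38))).
From ASV43 up to that node: 3 branches. From ASV5 up to the same node: 2 branches. Total: 3 + 2 = 5.

5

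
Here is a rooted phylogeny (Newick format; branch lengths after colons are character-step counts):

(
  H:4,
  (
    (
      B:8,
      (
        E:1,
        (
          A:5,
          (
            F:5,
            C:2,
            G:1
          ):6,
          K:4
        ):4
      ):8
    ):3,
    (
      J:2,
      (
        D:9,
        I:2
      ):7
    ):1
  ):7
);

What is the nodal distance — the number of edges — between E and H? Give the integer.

5

The MRCA of E and H is the root of the tree.
From E up to that node: 4 branches. From H up to the same node: 1 branch. Total: 4 + 1 = 5.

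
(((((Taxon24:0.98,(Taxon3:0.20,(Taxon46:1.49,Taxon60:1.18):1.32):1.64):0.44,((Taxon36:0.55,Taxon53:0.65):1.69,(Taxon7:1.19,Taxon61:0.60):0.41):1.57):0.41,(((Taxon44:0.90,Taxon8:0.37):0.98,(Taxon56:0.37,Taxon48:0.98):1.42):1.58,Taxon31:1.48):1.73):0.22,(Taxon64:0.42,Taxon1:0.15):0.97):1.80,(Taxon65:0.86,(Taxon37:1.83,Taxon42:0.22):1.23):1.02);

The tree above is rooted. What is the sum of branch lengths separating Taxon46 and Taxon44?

The path runs Taxon46 → … → MRCA → … → Taxon44; the MRCA is the node subtending (((Taxon24,(Taxon3,(Taxon46,Taxon60))),((Taxon36,Taxon53),(Taxon7,Taxon61))),(((Taxon44,Taxon8),(Taxon56,Taxon48)),Taxon31)).
Branch lengths along that path: 1.49 + 1.32 + 1.64 + 0.44 + 0.41 + 1.73 + 1.58 + 0.98 + 0.90 = 10.49.

10.49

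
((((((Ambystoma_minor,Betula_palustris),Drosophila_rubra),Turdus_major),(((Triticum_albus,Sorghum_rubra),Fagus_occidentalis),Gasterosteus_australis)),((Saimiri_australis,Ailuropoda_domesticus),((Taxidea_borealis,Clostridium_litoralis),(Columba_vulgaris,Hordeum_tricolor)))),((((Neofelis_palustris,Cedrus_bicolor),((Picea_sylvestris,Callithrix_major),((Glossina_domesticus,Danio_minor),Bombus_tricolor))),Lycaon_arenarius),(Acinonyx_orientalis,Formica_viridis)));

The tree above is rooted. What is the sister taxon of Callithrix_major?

Picea_sylvestris

Callithrix_major attaches to the tree at the node subtending (Picea_sylvestris,Callithrix_major).
The other lineage descending from that same node — the sister group — is the single tip Picea_sylvestris.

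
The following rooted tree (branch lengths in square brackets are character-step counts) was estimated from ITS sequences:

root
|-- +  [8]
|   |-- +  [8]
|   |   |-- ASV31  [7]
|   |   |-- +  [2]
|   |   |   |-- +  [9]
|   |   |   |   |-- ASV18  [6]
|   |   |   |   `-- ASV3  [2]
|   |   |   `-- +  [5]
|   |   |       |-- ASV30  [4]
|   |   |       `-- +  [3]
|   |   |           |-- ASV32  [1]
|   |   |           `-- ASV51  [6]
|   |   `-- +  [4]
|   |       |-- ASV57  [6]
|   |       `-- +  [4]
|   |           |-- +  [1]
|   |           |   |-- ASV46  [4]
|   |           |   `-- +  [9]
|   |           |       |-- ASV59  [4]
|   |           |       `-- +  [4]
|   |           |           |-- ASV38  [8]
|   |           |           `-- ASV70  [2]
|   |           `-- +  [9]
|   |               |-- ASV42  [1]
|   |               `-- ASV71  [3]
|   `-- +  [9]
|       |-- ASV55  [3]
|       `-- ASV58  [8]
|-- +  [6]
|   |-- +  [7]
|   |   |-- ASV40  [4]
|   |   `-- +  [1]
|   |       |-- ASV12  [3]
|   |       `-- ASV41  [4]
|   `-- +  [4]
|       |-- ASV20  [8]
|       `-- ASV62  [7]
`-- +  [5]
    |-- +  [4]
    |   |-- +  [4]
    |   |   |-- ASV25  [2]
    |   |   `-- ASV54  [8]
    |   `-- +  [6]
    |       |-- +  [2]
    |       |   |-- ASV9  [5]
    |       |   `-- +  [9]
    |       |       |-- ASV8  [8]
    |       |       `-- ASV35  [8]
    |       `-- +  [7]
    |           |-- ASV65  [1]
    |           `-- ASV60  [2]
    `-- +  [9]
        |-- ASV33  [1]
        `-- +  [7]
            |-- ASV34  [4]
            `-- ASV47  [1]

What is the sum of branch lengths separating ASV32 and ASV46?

24

The path runs ASV32 → … → MRCA → … → ASV46; the MRCA is the node subtending (ASV31,((ASV18,ASV3),(ASV30,(ASV32,ASV51))),(ASV57,((ASV46,(ASV59,(ASV38,ASV70))),(ASV42,ASV71)))).
Branch lengths along that path: 1 + 3 + 5 + 2 + 4 + 4 + 1 + 4 = 24.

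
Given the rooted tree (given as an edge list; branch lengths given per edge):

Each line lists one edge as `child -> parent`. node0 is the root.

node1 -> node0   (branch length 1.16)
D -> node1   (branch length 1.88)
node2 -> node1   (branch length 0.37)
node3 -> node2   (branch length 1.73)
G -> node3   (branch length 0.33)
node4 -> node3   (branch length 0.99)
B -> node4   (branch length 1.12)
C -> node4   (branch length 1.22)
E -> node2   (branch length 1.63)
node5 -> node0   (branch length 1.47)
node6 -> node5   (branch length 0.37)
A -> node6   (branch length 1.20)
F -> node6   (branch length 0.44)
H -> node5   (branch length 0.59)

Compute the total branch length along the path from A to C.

The path runs A → … → MRCA → … → C; the MRCA is the root of the tree.
Branch lengths along that path: 1.20 + 0.37 + 1.47 + 1.16 + 0.37 + 1.73 + 0.99 + 1.22 = 8.51.

8.51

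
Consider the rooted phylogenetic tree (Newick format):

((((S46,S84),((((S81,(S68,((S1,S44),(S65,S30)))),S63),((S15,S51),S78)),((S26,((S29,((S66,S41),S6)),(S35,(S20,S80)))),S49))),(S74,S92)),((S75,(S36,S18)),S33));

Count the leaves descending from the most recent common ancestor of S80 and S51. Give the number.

19

The MRCA of S80 and S51 is the node subtending ((((S81,(S68,((S1,S44),(S65,S30)))),S63),((S15,S51),S78)),((S26,((S29,((S66,S41),S6)),(S35,(S20,S80)))),S49)).
That clade contains 19 terminal taxa: S1, S15, S20, S26, S29, S30, S35, S41, S44, S49, S51, S6, S63, S65, S66, S68, S78, S80, S81.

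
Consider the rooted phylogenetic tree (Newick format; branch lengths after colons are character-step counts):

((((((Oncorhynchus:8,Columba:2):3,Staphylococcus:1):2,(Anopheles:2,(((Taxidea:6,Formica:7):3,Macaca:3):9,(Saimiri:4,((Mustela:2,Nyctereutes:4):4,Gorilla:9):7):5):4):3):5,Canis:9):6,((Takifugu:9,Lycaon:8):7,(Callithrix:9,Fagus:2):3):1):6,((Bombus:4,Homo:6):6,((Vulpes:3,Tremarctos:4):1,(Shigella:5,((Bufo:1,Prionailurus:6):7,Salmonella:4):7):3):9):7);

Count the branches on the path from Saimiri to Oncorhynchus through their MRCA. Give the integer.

The MRCA of Saimiri and Oncorhynchus is the node subtending (((Oncorhynchus,Columba),Staphylococcus),(Anopheles,(((Taxidea,Formica),Macaca),(Saimiri,((Mustela,Nyctereutes),Gorilla))))).
From Saimiri up to that node: 4 branches. From Oncorhynchus up to the same node: 3 branches. Total: 4 + 3 = 7.

7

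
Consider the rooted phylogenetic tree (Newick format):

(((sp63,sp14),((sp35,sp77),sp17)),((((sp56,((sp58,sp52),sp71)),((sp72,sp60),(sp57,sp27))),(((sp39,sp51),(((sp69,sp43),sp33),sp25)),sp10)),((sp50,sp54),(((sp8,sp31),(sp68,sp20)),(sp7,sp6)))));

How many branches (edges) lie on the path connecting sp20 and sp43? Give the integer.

12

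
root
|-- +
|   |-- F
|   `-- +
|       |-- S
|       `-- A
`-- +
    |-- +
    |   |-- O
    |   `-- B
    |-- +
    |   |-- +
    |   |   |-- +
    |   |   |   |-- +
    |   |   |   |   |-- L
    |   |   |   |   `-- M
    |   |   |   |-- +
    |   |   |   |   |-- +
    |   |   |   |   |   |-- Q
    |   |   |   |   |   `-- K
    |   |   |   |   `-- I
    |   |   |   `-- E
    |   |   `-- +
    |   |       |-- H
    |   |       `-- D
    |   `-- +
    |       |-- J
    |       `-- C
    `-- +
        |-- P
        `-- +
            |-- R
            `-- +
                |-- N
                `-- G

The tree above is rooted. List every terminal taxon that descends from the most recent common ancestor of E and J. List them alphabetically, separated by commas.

C, D, E, H, I, J, K, L, M, Q

Tracing E: it sits inside ((L,M),((Q,K),I),E).
Tracing J: it sits inside (J,C).
The smallest clade enclosing both is ((((L,M),((Q,K),I),E),(H,D)),(J,C)); the answer is its 10 terminal taxa in alphabetical order.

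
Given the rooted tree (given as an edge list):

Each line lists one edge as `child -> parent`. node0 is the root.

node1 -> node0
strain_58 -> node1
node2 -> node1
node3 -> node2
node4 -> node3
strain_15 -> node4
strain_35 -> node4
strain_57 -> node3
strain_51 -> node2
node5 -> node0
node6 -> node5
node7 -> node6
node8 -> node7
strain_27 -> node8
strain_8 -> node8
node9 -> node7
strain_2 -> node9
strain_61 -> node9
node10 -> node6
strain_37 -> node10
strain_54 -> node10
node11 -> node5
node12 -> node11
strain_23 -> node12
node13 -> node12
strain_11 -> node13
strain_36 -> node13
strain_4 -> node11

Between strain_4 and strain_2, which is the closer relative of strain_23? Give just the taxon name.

strain_4

The MRCA of strain_23 and strain_4 subtends ((strain_23,(strain_11,strain_36)),strain_4) (4 taxa).
The MRCA of strain_23 and strain_2 subtends ((((strain_27,strain_8),(strain_2,strain_61)),(strain_37,strain_54)),((strain_23,(strain_11,strain_36)),strain_4)) (10 taxa).
The first is nested inside the second, so strain_23 shares a more recent common ancestor with strain_4.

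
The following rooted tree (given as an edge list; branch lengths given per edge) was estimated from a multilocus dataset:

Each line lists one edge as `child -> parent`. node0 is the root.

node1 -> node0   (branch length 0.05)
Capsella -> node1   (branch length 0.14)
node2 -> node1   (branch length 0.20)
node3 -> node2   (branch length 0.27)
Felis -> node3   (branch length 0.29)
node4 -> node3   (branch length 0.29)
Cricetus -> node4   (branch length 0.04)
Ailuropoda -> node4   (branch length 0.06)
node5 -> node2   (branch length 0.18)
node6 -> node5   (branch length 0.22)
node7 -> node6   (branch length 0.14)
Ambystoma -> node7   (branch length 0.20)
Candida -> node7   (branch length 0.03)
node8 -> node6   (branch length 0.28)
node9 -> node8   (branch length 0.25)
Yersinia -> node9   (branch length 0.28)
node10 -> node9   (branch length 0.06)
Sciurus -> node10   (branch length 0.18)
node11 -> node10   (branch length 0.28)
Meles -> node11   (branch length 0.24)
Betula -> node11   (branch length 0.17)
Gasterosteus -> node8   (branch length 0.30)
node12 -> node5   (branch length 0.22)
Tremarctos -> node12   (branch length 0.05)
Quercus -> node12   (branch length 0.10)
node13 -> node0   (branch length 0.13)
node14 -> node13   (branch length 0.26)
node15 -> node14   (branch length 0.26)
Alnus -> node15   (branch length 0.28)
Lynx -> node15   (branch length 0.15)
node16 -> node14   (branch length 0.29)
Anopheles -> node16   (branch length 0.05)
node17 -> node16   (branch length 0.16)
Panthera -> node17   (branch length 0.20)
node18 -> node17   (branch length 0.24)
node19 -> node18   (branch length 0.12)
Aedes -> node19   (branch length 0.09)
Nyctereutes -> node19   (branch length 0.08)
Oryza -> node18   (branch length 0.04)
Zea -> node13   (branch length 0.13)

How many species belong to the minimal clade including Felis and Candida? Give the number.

The MRCA of Felis and Candida is the node subtending ((Felis,(Cricetus,Ailuropoda)),(((Ambystoma,Candida),((Yersinia,(Sciurus,(Meles,Betula))),Gasterosteus)),(Tremarctos,Quercus))).
That clade contains 12 terminal taxa: Ailuropoda, Ambystoma, Betula, Candida, Cricetus, Felis, Gasterosteus, Meles, Quercus, Sciurus, Tremarctos, Yersinia.

12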